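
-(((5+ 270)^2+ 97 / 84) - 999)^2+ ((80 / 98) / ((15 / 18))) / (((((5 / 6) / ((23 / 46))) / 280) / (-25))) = -39296390510161 / 7056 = -5569216342.14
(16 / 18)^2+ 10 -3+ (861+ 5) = 70777 / 81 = 873.79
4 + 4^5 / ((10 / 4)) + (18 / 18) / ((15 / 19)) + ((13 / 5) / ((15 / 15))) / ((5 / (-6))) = 30881 / 75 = 411.75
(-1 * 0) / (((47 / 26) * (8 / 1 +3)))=0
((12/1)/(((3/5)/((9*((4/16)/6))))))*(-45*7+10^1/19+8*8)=-1878.55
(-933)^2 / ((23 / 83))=72250587 / 23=3141329.87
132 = 132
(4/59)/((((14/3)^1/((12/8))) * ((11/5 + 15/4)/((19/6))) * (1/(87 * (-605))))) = -30001950/49147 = -610.45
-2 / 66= -1 / 33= -0.03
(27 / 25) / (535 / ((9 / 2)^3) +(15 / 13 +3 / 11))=2814669 / 19018900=0.15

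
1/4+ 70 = 281/4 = 70.25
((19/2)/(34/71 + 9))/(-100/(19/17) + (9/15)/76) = -256310/22879981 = -0.01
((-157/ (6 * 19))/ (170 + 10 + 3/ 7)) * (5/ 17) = -0.00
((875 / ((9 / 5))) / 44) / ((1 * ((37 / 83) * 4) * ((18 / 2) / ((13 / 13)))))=363125 / 527472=0.69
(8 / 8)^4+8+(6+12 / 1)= 27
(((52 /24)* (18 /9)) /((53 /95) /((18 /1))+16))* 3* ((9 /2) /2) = 100035 /54826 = 1.82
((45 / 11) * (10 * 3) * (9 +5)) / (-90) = -210 / 11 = -19.09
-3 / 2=-1.50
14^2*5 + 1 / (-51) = 49979 / 51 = 979.98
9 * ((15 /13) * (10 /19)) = 1350 /247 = 5.47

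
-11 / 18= -0.61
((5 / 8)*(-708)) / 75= -59 / 10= -5.90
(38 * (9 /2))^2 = 29241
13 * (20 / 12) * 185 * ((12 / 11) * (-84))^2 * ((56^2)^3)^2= 3873835891476830111216644915200 / 121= 32015172656833306704269790000.00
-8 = -8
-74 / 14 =-37 / 7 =-5.29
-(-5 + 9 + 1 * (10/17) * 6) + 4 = -60/17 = -3.53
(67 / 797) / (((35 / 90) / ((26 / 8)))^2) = 917163 / 156212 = 5.87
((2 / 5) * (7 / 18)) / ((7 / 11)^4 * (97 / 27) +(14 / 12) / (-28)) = 2459688 / 8657035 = 0.28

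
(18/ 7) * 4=72/ 7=10.29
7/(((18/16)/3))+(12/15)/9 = 844/45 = 18.76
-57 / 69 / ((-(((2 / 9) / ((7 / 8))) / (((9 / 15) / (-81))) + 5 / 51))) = -6783 / 280715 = -0.02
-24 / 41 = -0.59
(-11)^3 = -1331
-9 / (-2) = 9 / 2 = 4.50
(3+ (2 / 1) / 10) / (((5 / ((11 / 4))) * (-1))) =-44 / 25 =-1.76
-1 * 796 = -796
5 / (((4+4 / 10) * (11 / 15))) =375 / 242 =1.55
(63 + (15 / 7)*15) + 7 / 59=39343 / 413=95.26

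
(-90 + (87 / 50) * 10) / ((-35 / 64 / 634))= 14729088 / 175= 84166.22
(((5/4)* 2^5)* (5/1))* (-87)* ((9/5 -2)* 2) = 6960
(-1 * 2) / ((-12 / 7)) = 7 / 6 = 1.17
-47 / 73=-0.64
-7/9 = -0.78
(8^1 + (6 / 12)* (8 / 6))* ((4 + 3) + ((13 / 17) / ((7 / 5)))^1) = 23348 / 357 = 65.40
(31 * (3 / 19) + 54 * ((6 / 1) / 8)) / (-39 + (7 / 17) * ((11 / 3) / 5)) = -439875 / 374984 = -1.17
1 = 1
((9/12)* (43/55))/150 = 43/11000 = 0.00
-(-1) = 1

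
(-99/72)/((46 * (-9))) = 11/3312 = 0.00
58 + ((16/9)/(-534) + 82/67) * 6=3505706/53667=65.32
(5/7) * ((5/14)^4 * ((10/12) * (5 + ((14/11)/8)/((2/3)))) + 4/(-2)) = -195633355/141985536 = -1.38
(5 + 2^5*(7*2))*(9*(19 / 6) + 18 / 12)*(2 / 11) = 27180 / 11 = 2470.91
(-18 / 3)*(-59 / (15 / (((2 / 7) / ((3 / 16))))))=3776 / 105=35.96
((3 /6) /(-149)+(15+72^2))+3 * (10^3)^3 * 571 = 510474001549301 /298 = 1713000005199.00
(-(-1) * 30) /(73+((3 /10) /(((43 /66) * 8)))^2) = 88752000 /215973001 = 0.41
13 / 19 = 0.68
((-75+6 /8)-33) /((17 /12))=-1287 /17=-75.71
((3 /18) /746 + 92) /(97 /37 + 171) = 208717 /393888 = 0.53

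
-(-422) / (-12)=-211 / 6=-35.17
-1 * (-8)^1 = 8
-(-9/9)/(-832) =-0.00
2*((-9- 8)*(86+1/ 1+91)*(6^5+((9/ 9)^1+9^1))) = -47120872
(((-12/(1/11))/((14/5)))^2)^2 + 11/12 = 142310546411/28812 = 4939280.38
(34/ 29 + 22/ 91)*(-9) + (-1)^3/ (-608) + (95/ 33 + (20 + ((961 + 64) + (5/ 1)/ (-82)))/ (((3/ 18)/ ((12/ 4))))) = 18799.06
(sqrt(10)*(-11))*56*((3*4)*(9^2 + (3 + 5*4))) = -768768*sqrt(10) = -2431057.87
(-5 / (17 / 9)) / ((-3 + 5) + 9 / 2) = -90 / 221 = -0.41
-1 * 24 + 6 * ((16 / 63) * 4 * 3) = -40 / 7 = -5.71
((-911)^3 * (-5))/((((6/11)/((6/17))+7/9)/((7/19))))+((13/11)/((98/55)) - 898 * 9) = 12836558233670/21413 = 599475002.74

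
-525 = -525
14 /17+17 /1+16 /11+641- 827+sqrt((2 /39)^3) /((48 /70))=-31177 /187+35 * sqrt(78) /18252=-166.70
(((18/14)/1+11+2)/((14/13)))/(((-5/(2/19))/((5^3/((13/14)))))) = -5000/133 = -37.59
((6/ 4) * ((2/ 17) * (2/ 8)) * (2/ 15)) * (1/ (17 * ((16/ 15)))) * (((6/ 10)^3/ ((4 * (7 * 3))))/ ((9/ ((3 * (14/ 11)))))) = 0.00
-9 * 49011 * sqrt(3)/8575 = -441099 * sqrt(3)/8575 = -89.10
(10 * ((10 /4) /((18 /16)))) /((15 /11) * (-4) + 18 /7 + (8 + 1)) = 15400 /4239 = 3.63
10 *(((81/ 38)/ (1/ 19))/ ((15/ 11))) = 297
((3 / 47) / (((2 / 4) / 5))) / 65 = 0.01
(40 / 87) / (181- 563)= -20 / 16617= -0.00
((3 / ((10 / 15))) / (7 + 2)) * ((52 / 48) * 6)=3.25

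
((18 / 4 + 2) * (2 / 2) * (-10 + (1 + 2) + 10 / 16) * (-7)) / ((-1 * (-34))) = 273 / 32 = 8.53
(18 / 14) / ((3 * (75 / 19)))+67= 11744 / 175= 67.11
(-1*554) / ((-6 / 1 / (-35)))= -9695 / 3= -3231.67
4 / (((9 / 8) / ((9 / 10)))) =16 / 5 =3.20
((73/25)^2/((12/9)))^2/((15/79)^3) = 14001440344399/2343750000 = 5973.95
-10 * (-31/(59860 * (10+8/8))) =31/65846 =0.00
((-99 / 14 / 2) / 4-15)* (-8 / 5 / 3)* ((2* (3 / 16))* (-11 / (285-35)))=-19569 / 140000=-0.14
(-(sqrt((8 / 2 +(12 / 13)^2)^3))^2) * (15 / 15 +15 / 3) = -3308208000 / 4826809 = -685.38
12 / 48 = 1 / 4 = 0.25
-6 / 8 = -3 / 4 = -0.75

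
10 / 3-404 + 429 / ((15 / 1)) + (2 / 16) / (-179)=-7992007 / 21480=-372.07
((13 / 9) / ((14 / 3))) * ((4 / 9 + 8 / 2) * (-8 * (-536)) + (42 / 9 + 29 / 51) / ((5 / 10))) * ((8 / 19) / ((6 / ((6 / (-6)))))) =-75853492 / 183141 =-414.18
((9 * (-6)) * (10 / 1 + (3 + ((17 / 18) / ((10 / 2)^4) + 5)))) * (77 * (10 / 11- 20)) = 1428959.95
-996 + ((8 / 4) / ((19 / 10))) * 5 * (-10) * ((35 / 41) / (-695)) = -107840876 / 108281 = -995.94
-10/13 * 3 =-30/13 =-2.31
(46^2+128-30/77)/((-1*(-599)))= 3.75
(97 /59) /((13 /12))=1164 /767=1.52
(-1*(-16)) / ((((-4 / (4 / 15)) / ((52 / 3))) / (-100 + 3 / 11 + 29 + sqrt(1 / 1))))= 638144 / 495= 1289.18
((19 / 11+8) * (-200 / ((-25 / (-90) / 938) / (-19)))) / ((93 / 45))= 20595103200 / 341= 60396197.07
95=95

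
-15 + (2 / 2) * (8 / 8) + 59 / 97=-13.39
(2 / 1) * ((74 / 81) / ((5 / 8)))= 1184 / 405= 2.92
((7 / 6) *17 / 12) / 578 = 7 / 2448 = 0.00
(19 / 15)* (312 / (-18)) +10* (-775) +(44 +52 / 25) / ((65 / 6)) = -113602642 / 14625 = -7767.70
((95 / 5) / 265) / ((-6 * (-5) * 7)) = 19 / 55650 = 0.00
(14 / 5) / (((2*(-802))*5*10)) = -7 / 200500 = -0.00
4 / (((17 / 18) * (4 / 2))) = 36 / 17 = 2.12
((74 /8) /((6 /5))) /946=185 /22704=0.01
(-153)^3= -3581577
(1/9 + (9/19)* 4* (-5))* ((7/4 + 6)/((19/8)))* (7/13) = -694834/42237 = -16.45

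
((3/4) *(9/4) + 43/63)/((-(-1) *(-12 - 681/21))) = -0.05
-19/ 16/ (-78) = 19/ 1248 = 0.02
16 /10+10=58 /5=11.60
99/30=3.30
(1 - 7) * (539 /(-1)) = 3234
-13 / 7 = -1.86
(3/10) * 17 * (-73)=-3723/10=-372.30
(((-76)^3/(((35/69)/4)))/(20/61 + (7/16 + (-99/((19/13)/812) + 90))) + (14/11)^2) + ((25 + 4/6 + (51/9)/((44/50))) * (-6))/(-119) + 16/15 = 548574971263419/8145672617005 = 67.35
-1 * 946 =-946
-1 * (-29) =29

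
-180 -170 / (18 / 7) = -2215 / 9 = -246.11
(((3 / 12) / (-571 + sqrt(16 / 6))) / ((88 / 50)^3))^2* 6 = 50185546875* sqrt(6) / 555374434675665870848 + 7815322265625 / 201954339882060316672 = 0.00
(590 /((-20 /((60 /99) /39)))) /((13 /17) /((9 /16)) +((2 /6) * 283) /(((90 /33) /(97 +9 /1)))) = -50150 /401236979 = -0.00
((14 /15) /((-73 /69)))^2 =103684 /133225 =0.78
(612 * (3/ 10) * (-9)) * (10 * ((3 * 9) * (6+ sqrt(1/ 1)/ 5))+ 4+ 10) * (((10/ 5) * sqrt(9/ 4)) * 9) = -376548912/ 5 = -75309782.40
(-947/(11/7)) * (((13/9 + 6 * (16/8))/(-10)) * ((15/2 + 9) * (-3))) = -802109/20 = -40105.45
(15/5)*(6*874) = 15732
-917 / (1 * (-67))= 917 / 67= 13.69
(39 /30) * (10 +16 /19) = 1339 /95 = 14.09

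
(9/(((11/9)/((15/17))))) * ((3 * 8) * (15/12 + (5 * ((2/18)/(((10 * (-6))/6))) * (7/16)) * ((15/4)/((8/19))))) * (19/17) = 73294875/406912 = 180.12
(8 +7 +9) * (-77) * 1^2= -1848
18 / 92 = 9 / 46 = 0.20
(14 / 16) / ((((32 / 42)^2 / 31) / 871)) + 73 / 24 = 40702.30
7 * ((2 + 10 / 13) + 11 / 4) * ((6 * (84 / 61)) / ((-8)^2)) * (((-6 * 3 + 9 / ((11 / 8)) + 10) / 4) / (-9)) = 14063 / 69784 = 0.20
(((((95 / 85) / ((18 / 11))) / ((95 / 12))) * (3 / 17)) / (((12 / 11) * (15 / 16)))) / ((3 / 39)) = 12584 / 65025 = 0.19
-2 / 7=-0.29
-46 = -46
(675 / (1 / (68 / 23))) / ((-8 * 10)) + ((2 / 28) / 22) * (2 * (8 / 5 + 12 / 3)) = -126041 / 5060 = -24.91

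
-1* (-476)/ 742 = 34/ 53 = 0.64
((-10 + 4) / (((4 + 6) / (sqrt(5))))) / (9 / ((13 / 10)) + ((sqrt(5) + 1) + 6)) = 507 / 31916 - 7059 * sqrt(5) / 159580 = -0.08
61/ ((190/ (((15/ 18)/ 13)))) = 61/ 2964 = 0.02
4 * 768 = 3072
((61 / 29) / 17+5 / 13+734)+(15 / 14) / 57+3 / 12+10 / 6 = 7532909945 / 10228764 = 736.44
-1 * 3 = -3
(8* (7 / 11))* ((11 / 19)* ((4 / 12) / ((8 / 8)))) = 56 / 57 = 0.98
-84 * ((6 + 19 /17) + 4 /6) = -11116 /17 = -653.88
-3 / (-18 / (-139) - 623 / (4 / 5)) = 1668 / 432913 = 0.00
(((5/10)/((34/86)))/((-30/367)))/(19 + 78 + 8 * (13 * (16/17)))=-0.08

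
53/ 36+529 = 19097/ 36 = 530.47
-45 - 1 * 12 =-57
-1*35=-35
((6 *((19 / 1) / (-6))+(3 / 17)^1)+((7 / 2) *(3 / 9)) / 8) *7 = -106687 / 816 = -130.74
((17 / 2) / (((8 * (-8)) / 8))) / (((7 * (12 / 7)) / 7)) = -119 / 192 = -0.62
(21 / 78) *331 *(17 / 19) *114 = 118167 / 13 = 9089.77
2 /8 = 1 /4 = 0.25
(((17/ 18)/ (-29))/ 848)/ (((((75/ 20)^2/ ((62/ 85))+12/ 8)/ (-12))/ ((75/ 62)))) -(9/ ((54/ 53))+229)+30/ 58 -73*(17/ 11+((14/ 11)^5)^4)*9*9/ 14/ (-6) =1716002670754313326685880774683249/ 198932413000556190712098975556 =8626.06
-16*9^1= -144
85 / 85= 1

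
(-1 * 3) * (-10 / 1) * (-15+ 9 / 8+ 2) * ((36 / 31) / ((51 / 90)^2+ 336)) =-607500 / 493861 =-1.23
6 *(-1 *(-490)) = 2940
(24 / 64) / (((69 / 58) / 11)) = 319 / 92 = 3.47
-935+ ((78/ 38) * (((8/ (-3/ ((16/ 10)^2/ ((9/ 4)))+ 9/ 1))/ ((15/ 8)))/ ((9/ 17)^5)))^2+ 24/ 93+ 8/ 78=5403963206238215332294783/ 33652669450960096170075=160.58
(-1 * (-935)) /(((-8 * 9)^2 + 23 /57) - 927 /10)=532950 /2902271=0.18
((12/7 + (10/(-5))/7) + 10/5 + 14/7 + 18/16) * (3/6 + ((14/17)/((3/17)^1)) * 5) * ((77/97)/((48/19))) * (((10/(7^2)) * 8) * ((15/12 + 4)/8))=54842645/1042944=52.58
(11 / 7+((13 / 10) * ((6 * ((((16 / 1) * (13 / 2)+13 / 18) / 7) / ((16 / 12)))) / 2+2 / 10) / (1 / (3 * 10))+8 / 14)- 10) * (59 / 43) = 21685981 / 12040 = 1801.16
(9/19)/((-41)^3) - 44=-57617965/1309499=-44.00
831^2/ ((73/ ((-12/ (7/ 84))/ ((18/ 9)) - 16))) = -60769368/ 73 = -832457.10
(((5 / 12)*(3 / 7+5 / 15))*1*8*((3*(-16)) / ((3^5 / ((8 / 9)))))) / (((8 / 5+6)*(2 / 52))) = -1331200 / 872613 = -1.53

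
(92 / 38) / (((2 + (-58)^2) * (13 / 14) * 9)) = 322 / 3741309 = 0.00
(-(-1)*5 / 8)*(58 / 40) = 29 / 32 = 0.91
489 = 489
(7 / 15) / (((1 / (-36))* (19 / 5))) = -84 / 19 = -4.42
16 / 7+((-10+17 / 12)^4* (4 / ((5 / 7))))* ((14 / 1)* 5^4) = 4825619064347 / 18144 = 265962250.02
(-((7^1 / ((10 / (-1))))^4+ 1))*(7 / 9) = -86807 / 90000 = -0.96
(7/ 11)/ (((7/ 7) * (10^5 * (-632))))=-7/ 695200000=-0.00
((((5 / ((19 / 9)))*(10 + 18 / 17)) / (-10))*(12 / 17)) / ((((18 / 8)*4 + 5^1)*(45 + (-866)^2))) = -5076 / 28827788437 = -0.00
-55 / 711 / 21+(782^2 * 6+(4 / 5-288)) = 273898504129 / 74655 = 3668856.80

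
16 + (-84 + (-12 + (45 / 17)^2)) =-21095 / 289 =-72.99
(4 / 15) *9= 12 / 5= 2.40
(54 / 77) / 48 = 9 / 616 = 0.01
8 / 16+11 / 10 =1.60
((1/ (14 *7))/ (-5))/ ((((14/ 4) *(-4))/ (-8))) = -2/ 1715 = -0.00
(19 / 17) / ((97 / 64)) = 0.74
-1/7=-0.14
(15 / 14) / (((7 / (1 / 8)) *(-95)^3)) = -3 / 134436400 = -0.00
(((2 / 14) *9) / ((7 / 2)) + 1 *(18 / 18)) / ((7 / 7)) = 67 / 49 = 1.37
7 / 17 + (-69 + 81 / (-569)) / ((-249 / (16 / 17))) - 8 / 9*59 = -265121 / 5121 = -51.77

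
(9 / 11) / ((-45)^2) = 0.00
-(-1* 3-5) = 8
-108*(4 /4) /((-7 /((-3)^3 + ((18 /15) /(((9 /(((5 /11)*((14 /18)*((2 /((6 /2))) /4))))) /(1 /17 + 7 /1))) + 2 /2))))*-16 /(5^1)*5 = 8383616 /1309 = 6404.60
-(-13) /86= 13 /86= 0.15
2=2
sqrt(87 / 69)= sqrt(667) / 23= 1.12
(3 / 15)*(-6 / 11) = -6 / 55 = -0.11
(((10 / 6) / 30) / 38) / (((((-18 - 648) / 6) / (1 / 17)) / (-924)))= 77 / 107559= 0.00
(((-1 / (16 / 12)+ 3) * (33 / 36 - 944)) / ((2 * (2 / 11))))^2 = 139473118521 / 4096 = 34051054.33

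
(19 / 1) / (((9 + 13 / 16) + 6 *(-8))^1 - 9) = -0.40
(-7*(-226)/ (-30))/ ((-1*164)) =791/ 2460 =0.32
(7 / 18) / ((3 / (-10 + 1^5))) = -7 / 6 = -1.17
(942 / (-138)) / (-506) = 157 / 11638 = 0.01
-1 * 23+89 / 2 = 43 / 2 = 21.50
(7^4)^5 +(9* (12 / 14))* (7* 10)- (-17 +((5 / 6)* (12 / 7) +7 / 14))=1117091728166575785 / 14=79792266297612556.07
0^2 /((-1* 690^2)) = 0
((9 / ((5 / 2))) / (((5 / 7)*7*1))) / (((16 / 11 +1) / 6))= 44 / 25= 1.76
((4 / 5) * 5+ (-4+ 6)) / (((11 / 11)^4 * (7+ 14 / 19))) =38 / 49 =0.78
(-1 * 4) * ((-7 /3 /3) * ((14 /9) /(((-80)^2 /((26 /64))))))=637 /2073600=0.00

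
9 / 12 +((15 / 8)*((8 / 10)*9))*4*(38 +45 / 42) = 59097 / 28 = 2110.61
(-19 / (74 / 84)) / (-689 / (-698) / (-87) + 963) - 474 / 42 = -171271721863 / 15145918291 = -11.31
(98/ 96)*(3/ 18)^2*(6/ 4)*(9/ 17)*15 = 735/ 2176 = 0.34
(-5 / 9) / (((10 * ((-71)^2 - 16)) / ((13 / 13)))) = -1 / 90450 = -0.00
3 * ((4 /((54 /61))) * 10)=1220 /9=135.56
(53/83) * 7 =4.47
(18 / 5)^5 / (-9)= -209952 / 3125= -67.18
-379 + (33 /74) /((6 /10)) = -27991 /74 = -378.26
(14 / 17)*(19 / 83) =266 / 1411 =0.19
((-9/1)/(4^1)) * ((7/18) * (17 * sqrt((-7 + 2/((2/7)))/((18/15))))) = 0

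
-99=-99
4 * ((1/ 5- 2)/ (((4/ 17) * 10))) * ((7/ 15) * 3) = -1071/ 250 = -4.28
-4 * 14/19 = -56/19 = -2.95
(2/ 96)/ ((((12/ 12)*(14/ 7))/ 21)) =7/ 32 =0.22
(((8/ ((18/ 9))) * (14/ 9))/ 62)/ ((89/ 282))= 2632/ 8277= 0.32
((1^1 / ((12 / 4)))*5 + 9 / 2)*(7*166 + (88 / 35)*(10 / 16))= 100455 / 14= 7175.36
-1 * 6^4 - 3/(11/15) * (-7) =-1267.36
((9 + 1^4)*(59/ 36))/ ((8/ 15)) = 1475/ 48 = 30.73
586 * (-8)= -4688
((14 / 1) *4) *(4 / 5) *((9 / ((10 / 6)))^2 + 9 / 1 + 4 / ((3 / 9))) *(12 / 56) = 60192 / 125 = 481.54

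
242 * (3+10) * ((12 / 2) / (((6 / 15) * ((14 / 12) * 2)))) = 141570 / 7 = 20224.29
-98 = -98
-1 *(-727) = 727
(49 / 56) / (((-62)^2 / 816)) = 357 / 1922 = 0.19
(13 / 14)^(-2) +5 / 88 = 18093 / 14872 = 1.22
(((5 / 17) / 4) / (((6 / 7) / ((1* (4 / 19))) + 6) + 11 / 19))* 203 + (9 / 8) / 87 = 15803903 / 11173352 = 1.41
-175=-175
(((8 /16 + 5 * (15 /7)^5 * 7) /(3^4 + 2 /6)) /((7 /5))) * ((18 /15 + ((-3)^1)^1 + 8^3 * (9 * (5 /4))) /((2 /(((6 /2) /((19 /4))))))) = 281186721567 /11131036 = 25261.50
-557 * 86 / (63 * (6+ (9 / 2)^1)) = -95804 / 1323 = -72.41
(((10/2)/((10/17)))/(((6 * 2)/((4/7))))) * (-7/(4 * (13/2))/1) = -17/156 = -0.11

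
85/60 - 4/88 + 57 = 7705/132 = 58.37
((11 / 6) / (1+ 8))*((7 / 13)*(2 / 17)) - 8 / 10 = -0.79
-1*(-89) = 89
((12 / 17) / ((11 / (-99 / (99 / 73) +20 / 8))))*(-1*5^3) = 105750 / 187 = 565.51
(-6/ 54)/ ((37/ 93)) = -31/ 111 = -0.28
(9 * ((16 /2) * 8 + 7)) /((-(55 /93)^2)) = -5526711 /3025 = -1827.01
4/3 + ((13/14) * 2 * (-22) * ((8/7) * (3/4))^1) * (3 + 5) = -40988/147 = -278.83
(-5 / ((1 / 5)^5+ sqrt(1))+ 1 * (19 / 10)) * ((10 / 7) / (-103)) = 48428 / 1126923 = 0.04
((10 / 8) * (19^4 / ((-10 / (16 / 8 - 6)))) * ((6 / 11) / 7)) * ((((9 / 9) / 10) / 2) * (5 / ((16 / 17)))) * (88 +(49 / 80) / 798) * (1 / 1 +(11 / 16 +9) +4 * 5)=45948624471391 / 12615680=3642183.73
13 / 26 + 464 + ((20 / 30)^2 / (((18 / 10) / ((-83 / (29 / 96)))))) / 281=204295127 / 440046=464.26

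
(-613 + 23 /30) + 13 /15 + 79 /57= -347689 /570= -609.98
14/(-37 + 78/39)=-2/5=-0.40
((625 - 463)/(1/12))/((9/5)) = 1080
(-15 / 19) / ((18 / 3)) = -5 / 38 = -0.13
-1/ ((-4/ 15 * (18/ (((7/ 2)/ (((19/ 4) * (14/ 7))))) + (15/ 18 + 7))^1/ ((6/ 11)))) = 945/ 26191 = 0.04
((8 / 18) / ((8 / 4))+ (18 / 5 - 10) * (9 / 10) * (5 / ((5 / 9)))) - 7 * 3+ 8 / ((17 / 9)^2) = -70.38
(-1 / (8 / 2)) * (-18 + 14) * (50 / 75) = 2 / 3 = 0.67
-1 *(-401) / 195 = 401 / 195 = 2.06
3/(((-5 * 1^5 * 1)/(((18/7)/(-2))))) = 27/35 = 0.77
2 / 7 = 0.29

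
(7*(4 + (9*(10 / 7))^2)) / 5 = 237.03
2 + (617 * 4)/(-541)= -1386/541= -2.56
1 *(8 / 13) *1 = 8 / 13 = 0.62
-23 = -23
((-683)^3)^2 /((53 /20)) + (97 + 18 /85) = 172573117042150325239 /4505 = 38307018211354123.25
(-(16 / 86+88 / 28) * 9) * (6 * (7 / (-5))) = 54108 / 215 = 251.67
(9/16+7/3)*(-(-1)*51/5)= 2363/80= 29.54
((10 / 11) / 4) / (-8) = -5 / 176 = -0.03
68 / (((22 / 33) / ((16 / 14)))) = 816 / 7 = 116.57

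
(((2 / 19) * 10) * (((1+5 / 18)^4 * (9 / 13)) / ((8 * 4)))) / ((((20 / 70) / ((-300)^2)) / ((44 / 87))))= 67336740625 / 6962436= 9671.43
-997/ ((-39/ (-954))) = -24388.15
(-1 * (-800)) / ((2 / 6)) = 2400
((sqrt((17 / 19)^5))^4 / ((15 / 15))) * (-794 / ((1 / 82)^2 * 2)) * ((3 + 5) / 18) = -21526202262751092688 / 55179596320209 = -390111.63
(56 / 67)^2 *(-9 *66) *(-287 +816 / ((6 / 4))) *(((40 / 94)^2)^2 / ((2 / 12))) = -459586068480000 / 21904888009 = -20980.98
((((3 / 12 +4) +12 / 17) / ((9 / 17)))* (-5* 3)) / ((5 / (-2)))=337 / 6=56.17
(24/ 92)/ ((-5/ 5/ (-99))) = 594/ 23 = 25.83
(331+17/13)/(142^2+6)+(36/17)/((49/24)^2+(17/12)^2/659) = 13701451632/26141419265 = 0.52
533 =533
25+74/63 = 1649/63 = 26.17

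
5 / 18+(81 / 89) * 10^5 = 145800445 / 1602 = 91011.51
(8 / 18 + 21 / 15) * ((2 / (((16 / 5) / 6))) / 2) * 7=581 / 24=24.21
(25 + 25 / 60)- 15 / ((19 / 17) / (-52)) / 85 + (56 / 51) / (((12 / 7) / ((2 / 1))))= 405913 / 11628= 34.91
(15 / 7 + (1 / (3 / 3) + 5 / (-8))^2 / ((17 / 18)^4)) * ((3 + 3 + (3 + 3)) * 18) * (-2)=-1002.07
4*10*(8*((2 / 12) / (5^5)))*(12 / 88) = 16 / 6875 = 0.00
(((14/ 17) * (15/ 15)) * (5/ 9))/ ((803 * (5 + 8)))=70/ 1597167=0.00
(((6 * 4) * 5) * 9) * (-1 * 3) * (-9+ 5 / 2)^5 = 37593416.25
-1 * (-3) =3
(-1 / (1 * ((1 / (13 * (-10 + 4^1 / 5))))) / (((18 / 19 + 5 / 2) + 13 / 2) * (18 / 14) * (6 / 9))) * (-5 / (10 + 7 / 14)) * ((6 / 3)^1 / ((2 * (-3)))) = 11362 / 5103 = 2.23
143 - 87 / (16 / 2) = 1057 / 8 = 132.12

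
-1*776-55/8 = -6263/8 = -782.88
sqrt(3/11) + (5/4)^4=sqrt(33)/11 + 625/256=2.96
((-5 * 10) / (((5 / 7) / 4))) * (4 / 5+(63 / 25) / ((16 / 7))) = -5327 / 10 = -532.70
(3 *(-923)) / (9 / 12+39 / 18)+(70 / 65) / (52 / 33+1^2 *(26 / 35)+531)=-266081914662 / 280272265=-949.37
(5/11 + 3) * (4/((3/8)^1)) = 1216/33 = 36.85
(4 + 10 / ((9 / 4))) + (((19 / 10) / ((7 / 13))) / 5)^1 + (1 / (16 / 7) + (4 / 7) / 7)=1705663 / 176400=9.67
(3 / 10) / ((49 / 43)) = 129 / 490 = 0.26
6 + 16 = 22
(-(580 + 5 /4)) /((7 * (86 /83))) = -192975 /2408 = -80.14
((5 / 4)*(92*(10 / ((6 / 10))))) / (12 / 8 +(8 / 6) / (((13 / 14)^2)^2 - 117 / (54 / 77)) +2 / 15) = 220127537500 / 186664961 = 1179.27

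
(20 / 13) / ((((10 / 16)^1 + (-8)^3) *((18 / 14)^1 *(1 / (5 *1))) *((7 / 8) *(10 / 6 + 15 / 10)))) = -12800 / 3031431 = -0.00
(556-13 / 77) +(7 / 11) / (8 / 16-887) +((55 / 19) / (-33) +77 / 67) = 96782944795 / 173791233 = 556.89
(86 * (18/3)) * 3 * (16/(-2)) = -12384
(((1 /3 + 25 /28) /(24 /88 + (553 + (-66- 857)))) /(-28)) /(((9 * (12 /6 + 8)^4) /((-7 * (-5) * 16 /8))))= 1133 /12298608000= 0.00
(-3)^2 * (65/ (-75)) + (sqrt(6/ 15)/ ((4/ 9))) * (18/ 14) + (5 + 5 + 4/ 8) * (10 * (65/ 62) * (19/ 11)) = 81 * sqrt(10)/ 140 + 621777/ 3410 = 184.17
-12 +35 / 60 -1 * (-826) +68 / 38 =186133 / 228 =816.37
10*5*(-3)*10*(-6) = 9000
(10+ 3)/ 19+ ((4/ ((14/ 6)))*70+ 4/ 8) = 4605/ 38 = 121.18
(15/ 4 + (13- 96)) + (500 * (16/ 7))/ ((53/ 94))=2890393/ 1484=1947.70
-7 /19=-0.37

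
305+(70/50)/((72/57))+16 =38653/120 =322.11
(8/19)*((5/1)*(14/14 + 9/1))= 400/19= 21.05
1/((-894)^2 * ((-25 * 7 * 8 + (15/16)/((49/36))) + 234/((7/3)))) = -49/50873169681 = -0.00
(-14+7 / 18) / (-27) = 245 / 486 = 0.50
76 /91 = 0.84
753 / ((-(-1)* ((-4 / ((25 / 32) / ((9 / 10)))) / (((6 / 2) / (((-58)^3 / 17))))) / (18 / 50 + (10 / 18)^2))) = 14443795 / 505730304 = 0.03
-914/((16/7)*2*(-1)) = 3199/16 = 199.94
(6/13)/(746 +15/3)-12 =-117150/9763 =-12.00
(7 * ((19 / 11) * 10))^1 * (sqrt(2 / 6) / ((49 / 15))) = 950 * sqrt(3) / 77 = 21.37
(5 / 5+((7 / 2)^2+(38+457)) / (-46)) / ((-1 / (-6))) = -5535 / 92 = -60.16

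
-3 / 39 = -1 / 13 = -0.08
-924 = -924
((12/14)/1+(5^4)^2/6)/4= 2734411/168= 16276.26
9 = 9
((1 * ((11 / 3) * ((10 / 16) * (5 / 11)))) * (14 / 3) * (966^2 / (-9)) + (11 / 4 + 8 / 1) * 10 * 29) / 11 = -9016235 / 198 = -45536.54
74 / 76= 37 / 38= 0.97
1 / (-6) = -1 / 6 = -0.17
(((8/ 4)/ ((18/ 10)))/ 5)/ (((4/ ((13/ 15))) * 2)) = 13/ 540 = 0.02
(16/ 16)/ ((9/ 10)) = 10/ 9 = 1.11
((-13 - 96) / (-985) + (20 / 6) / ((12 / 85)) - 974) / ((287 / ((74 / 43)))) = -89056003 / 15628995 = -5.70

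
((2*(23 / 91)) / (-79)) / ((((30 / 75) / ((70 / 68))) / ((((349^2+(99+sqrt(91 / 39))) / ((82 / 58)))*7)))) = -7114388750 / 715819 - 116725*sqrt(21) / 4294914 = -9938.93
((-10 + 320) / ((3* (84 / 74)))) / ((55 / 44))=4588 / 63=72.83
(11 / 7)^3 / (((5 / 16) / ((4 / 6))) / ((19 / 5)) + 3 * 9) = 809248 / 5656413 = 0.14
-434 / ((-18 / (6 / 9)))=434 / 27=16.07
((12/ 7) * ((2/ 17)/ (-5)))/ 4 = -6/ 595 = -0.01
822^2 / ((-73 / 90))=-60811560 / 73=-833035.07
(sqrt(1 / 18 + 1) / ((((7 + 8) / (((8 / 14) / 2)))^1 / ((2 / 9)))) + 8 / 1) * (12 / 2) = 4 * sqrt(38) / 945 + 48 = 48.03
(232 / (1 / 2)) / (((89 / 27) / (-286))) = -3583008 / 89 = -40258.52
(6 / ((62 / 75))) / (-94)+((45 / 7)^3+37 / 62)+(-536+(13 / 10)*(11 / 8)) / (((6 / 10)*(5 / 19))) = -373872405013 / 119940240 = -3117.16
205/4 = 51.25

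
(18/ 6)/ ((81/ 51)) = 17/ 9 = 1.89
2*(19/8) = 4.75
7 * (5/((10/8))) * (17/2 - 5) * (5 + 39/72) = 6517/12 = 543.08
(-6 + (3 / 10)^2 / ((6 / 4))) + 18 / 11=-2367 / 550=-4.30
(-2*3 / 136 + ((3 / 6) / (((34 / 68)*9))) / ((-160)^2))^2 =29853965089 / 15341322240000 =0.00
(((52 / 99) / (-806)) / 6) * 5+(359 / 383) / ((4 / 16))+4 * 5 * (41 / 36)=93540182 / 3526281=26.53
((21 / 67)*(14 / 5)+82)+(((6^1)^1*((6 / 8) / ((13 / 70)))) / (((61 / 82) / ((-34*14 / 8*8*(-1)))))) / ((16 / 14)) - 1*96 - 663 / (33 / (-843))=89097925732 / 2922205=30489.96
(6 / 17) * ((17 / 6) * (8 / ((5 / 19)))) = 152 / 5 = 30.40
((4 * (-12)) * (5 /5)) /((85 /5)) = -48 /17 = -2.82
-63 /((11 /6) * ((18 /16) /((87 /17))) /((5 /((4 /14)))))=-511560 /187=-2735.61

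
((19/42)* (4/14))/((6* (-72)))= -19/63504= -0.00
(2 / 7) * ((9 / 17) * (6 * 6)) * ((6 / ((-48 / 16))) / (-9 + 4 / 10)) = 6480 / 5117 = 1.27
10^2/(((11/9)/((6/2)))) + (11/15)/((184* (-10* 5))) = 372599879/1518000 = 245.45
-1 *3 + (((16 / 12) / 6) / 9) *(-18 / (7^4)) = -64831 / 21609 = -3.00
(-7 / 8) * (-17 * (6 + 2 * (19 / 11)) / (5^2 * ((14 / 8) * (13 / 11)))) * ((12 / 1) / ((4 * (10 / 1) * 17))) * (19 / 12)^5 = 2476099 / 5184000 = 0.48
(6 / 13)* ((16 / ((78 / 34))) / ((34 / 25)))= 400 / 169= 2.37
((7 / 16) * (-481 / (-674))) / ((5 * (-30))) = -3367 / 1617600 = -0.00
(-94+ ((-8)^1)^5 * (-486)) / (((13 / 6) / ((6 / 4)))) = 143326386 / 13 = 11025106.62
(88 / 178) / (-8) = -11 / 178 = -0.06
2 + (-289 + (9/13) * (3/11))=-41014/143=-286.81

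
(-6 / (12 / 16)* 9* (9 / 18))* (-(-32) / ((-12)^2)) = -8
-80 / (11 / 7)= -50.91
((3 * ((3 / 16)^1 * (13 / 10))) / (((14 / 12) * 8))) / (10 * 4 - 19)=117 / 31360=0.00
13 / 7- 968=-6763 / 7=-966.14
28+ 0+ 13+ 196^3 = 7529577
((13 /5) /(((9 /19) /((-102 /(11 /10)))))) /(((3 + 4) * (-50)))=8398 /5775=1.45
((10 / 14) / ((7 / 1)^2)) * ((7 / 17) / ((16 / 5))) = 25 / 13328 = 0.00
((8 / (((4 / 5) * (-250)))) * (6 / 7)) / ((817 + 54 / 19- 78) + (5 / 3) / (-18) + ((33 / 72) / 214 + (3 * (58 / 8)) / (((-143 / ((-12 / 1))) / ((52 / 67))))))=-0.00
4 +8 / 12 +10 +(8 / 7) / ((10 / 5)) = 320 / 21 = 15.24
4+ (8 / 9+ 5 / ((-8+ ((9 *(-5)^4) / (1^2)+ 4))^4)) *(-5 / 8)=247574563489818263 / 71876486174463432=3.44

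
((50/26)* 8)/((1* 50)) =4/13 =0.31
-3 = -3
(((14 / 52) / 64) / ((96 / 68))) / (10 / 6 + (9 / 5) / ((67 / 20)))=7973 / 5897216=0.00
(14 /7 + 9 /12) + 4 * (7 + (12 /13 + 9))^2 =776259 /676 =1148.31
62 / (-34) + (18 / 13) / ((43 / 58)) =0.04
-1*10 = -10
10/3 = 3.33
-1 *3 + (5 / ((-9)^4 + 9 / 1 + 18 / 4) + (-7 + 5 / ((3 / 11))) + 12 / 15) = 600521 / 65745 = 9.13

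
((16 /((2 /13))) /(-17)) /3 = -104 /51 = -2.04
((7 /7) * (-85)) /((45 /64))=-1088 /9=-120.89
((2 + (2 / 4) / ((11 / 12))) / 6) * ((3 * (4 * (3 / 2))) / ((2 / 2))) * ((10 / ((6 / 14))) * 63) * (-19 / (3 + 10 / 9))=-21115080 / 407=-51879.80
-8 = -8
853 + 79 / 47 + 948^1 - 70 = 81436 / 47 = 1732.68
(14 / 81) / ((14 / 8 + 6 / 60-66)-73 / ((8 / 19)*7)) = -3920 / 2016657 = -0.00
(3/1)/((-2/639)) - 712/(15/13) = -47267/30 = -1575.57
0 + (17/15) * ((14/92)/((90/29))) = 0.06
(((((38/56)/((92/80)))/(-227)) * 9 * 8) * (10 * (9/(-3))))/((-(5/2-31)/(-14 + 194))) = 1296000/36547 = 35.46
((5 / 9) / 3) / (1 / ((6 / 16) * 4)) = 5 / 18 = 0.28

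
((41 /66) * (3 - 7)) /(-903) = 82 /29799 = 0.00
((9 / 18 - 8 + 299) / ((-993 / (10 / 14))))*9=-8745 / 4634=-1.89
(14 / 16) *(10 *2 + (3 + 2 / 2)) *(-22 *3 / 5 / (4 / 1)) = -693 / 10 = -69.30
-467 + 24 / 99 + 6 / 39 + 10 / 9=-599089 / 1287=-465.49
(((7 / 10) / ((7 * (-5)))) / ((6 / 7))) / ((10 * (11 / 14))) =-49 / 16500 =-0.00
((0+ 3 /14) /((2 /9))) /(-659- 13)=-9 /6272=-0.00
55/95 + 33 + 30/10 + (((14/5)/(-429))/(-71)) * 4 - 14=65335619/2893605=22.58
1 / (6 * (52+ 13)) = 1 / 390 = 0.00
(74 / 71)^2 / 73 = 5476 / 367993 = 0.01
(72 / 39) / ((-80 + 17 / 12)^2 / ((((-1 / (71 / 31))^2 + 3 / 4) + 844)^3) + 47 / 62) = 2136448390391478141503184 / 877276609409549900014139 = 2.44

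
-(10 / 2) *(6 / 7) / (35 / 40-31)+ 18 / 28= 2649 / 3374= 0.79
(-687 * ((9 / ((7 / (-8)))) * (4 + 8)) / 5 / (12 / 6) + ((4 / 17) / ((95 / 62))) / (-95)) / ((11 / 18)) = 163922675472 / 11813725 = 13875.61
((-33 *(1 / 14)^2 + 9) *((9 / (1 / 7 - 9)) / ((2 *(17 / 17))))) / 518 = -15579 / 1798496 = -0.01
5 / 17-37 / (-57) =914 / 969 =0.94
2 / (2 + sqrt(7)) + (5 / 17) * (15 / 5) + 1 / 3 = -2 / 17 + 2 * sqrt(7) / 3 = 1.65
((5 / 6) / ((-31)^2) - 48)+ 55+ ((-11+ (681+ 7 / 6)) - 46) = 607513 / 961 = 632.17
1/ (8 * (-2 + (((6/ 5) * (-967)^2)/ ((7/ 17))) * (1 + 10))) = 35/ 8393358304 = 0.00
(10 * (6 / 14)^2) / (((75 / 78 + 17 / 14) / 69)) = 4485 / 77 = 58.25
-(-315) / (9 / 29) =1015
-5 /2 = -2.50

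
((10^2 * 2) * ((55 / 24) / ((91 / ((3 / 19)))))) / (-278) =-1375 / 480662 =-0.00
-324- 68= -392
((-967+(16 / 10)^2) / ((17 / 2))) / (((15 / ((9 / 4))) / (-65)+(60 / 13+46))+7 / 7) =-1880658 / 853825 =-2.20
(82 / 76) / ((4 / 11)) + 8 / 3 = 2569 / 456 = 5.63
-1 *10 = -10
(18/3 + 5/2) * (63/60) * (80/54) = 119/9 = 13.22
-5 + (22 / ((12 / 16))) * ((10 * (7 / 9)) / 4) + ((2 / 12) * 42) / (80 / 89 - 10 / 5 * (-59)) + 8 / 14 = 105334573 / 1999998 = 52.67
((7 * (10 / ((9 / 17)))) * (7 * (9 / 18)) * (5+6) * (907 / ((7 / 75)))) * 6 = 296815750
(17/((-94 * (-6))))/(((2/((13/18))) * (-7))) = -221/142128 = -0.00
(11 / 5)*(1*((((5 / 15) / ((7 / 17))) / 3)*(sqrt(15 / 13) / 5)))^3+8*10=54043*sqrt(195) / 1760747625+80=80.00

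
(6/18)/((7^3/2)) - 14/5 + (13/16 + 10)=659749/82320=8.01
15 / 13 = 1.15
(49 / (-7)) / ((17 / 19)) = -133 / 17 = -7.82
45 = 45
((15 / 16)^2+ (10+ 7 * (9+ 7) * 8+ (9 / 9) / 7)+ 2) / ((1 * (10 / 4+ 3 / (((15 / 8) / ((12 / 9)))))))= 24434505 / 124544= 196.19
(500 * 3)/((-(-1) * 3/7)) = 3500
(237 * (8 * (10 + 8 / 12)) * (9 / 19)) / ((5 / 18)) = 34487.24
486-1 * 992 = -506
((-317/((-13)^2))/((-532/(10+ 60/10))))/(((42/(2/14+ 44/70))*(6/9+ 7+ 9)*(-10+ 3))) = -8559/963701375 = -0.00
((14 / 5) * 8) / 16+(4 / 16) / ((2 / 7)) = 91 / 40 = 2.28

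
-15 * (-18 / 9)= 30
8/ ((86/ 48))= 192/ 43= 4.47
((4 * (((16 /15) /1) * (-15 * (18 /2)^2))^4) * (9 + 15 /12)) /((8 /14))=202414635859968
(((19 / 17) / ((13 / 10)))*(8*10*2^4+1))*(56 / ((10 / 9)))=12266856 / 221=55506.14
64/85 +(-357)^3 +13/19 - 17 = -73481383329/1615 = -45499308.56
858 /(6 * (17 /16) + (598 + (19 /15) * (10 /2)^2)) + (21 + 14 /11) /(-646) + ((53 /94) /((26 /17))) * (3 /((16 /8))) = 495083586323 /265108231960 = 1.87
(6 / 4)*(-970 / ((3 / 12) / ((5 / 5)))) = -5820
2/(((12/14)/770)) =5390/3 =1796.67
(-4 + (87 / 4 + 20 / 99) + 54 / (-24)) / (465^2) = 0.00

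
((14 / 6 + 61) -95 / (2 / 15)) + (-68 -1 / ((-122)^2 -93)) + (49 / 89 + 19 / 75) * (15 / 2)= -711.14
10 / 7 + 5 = 45 / 7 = 6.43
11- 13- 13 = -15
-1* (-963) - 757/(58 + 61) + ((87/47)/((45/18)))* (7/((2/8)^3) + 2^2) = 1291.31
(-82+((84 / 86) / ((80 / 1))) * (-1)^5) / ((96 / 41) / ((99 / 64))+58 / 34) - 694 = -91640129101 / 127371160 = -719.47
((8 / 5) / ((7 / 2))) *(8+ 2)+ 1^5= 39 / 7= 5.57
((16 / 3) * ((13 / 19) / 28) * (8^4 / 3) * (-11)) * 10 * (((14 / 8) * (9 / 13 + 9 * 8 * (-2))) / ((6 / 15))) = 233164800 / 19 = 12271831.58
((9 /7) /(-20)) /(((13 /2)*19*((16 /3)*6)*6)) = -3 /1106560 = -0.00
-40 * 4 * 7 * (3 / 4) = -840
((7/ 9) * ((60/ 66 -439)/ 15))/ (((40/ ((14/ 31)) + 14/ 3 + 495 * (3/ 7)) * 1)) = -236131/ 3174435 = -0.07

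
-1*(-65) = 65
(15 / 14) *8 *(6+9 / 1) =128.57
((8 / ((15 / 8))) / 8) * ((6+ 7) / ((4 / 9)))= 78 / 5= 15.60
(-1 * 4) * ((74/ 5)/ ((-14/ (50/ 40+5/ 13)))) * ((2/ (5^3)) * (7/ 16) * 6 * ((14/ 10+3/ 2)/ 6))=18241/ 130000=0.14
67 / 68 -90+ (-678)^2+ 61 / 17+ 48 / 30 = 156264059 / 340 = 459600.17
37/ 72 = 0.51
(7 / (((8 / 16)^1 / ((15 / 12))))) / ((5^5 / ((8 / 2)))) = 14 / 625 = 0.02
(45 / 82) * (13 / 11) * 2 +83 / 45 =63758 / 20295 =3.14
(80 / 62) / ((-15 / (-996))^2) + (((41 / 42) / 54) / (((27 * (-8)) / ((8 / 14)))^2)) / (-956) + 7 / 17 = 5689.39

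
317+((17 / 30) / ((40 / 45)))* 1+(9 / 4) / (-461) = 317.63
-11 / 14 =-0.79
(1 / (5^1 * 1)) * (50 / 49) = 0.20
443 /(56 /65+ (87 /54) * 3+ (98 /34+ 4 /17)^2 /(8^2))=1597776960 /21087563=75.77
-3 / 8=-0.38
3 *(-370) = -1110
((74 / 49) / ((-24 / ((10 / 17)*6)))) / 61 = -185 / 50813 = -0.00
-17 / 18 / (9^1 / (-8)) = 68 / 81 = 0.84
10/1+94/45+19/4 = 3031/180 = 16.84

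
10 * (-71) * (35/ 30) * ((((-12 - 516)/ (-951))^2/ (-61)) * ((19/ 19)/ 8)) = 9621920/ 18389487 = 0.52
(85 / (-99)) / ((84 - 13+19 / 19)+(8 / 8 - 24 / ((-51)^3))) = -417605 / 35506339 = -0.01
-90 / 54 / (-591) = 5 / 1773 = 0.00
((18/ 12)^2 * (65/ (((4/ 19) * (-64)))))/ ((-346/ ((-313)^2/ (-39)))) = -27921165/ 354304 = -78.81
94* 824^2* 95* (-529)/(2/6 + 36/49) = -471496951443840/157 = -3003165295820.64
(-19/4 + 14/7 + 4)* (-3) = -3.75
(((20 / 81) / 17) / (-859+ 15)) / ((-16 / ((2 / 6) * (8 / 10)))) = 1 / 3486564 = 0.00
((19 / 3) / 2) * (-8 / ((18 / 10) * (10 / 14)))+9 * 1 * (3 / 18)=-983 / 54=-18.20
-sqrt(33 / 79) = -sqrt(2607) / 79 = -0.65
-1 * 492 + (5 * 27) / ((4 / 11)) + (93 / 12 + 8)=-105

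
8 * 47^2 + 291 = 17963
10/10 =1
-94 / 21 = -4.48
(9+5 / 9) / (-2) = -43 / 9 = -4.78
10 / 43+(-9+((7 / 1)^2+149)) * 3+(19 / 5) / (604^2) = 44491136097 / 78435440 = 567.23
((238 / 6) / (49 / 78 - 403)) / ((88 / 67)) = -103649 / 1380940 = -0.08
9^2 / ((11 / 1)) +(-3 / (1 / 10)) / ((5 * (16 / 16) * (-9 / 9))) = 147 / 11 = 13.36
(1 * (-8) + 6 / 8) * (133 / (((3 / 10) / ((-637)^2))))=-7825255165 / 6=-1304209194.17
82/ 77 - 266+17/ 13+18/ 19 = -4995911/ 19019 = -262.68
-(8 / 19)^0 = -1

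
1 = 1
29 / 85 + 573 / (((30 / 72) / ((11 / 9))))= 142897 / 85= 1681.14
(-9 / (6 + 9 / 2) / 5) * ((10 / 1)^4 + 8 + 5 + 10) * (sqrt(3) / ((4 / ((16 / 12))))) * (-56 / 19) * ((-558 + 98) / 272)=-922116 * sqrt(3) / 323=-4944.74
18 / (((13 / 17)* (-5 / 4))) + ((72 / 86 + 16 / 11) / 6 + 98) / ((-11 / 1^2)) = -28179676 / 1014585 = -27.77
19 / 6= 3.17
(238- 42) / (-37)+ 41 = 1321 / 37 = 35.70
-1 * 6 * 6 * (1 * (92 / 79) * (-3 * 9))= 1131.95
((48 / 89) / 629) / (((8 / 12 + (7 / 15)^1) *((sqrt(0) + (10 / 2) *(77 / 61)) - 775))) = -488 / 495823717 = -0.00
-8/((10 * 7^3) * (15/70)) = -8/735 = -0.01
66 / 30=11 / 5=2.20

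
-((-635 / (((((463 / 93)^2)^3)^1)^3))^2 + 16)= -14622972366739460243933473943570500328133876632250271227424126653550422429546270783470562397637881 / 913935772921216265243993646325859417620593467573553810972474863149011311955634383681999869519041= -16.00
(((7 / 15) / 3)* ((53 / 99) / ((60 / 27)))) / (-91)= -53 / 128700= -0.00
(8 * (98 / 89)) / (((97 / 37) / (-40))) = -1160320 / 8633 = -134.41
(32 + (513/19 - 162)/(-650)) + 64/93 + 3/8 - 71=-1824581/48360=-37.73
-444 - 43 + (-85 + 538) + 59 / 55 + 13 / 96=-173141 / 5280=-32.79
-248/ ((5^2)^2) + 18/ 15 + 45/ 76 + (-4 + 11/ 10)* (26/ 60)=0.14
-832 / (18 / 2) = -832 / 9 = -92.44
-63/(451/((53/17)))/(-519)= 1113/1326391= 0.00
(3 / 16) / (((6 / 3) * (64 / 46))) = 69 / 1024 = 0.07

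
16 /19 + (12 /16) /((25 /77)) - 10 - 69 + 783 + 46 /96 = 16133993 /22800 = 707.63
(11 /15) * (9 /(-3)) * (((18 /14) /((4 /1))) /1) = -99 /140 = -0.71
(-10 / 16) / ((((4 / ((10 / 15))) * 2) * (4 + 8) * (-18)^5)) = 5 / 2176782336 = 0.00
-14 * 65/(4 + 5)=-910/9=-101.11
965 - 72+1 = 894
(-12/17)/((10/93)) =-558/85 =-6.56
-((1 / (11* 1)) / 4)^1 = -1 / 44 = -0.02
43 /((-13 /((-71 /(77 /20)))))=61060 /1001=61.00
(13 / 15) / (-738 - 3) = -1 / 855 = -0.00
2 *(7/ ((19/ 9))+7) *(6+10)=6272/ 19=330.11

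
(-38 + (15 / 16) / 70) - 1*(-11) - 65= -20605 / 224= -91.99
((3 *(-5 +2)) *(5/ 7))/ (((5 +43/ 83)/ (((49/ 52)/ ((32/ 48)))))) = -78435/ 47632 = -1.65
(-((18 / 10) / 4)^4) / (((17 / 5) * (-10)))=6561 / 5440000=0.00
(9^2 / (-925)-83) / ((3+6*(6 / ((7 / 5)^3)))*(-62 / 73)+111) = -1924397384 / 2253791175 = -0.85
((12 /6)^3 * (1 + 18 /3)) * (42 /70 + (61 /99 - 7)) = -160328 /495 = -323.89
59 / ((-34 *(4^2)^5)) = -0.00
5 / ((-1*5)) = -1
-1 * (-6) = 6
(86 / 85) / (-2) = -43 / 85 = -0.51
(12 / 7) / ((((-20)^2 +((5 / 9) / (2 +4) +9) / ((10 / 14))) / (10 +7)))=55080 / 780059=0.07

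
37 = 37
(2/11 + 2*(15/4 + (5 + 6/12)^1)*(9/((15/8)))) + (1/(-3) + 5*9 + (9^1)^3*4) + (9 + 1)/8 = 2013593/660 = 3050.90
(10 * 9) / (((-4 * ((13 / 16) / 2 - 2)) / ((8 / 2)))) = 960 / 17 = 56.47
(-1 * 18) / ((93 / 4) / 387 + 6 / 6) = -9288 / 547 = -16.98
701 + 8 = 709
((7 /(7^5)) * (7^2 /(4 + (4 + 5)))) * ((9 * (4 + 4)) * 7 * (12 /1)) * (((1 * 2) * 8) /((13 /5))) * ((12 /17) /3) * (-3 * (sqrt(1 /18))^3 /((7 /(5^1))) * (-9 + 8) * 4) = 153600 * sqrt(2) /140777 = 1.54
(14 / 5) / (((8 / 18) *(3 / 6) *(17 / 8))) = 504 / 85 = 5.93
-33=-33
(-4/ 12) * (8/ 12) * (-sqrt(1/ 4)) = 1/ 9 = 0.11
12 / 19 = 0.63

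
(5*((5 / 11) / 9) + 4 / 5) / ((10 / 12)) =1042 / 825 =1.26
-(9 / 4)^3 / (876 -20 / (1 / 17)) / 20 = -729 / 686080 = -0.00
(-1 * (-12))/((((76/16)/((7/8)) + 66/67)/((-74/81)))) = -17353/10152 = -1.71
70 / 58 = 35 / 29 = 1.21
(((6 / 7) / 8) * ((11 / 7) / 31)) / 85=33 / 516460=0.00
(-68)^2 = 4624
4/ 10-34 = -168/ 5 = -33.60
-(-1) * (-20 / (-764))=5 / 191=0.03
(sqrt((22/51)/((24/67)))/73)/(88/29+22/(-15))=145 * sqrt(12529)/1692724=0.01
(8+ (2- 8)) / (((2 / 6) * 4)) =3 / 2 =1.50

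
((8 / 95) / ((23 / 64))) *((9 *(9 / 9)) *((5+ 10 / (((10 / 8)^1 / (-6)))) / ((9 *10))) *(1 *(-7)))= 77056 / 10925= 7.05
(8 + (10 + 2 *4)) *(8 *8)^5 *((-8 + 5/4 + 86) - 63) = 453655920640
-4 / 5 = -0.80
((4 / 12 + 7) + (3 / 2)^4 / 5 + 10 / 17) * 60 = 36451 / 68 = 536.04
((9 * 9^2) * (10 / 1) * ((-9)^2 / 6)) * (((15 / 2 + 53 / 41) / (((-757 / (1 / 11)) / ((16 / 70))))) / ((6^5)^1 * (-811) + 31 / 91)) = 737955036 / 195925469598815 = 0.00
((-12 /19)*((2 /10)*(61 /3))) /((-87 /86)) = 20984 /8265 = 2.54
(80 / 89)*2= 160 / 89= 1.80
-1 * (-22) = 22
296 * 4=1184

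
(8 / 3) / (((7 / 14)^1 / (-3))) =-16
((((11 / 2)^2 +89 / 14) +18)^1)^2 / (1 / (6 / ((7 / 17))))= 119229891 / 2744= 43451.13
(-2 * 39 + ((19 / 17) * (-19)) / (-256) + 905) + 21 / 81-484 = 40344083 / 117504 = 343.34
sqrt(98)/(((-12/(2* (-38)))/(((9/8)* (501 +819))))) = 65835* sqrt(2) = 93104.75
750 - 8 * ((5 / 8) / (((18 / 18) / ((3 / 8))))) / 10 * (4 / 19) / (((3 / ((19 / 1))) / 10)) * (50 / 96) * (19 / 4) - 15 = 728.82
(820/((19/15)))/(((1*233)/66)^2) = 53578800/1031491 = 51.94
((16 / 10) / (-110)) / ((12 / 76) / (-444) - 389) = 11248 / 300813975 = 0.00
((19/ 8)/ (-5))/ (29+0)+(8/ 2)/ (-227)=-8953/ 263320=-0.03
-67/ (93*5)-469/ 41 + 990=18653518/ 19065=978.42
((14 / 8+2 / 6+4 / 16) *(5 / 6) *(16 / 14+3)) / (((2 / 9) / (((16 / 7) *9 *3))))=15660 / 7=2237.14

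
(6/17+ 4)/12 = 37/102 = 0.36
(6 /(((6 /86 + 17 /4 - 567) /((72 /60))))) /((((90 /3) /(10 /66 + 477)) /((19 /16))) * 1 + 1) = -926242704 /76218424835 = -0.01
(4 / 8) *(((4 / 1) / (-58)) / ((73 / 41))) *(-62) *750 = 1906500 / 2117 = 900.57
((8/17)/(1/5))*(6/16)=15/17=0.88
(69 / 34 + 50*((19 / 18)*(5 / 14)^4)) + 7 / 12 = 20403671 / 5877648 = 3.47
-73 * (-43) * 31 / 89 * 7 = 681163 / 89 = 7653.52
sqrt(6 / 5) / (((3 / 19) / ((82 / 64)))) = 8.89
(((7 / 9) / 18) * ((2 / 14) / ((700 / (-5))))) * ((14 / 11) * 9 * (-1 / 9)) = 1 / 17820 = 0.00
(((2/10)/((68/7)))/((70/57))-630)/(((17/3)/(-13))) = 83535777/57800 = 1445.26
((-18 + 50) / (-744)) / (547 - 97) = -2 / 20925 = -0.00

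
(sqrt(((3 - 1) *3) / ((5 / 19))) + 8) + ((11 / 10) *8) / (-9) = sqrt(570) / 5 + 316 / 45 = 11.80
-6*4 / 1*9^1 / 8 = -27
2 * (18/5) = 36/5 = 7.20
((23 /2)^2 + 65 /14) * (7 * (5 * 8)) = 38330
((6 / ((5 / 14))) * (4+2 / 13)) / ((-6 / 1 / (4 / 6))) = -504 / 65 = -7.75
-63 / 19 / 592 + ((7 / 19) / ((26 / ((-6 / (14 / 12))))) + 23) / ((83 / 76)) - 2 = 230448535 / 12136592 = 18.99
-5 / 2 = -2.50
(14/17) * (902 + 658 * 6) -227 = 3767.12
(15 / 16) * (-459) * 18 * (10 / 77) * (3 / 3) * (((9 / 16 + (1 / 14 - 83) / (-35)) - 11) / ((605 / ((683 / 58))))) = 267704179713 / 1694650496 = 157.97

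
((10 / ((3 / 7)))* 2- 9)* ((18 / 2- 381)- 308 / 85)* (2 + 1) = -3607864 / 85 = -42445.46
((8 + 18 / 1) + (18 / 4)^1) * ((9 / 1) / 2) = 137.25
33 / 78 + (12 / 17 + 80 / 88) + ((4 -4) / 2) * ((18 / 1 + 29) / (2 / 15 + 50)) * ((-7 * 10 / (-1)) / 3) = 9909 / 4862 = 2.04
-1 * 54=-54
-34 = -34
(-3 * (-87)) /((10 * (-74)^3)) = -261 /4052240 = -0.00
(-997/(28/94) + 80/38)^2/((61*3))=61140.98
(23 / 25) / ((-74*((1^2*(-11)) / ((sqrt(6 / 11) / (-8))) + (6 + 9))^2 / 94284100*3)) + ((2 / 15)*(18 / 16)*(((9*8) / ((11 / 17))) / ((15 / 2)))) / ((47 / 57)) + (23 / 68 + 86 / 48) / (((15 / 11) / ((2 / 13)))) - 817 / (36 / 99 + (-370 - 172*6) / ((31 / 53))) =-23296412411829566294323381 / 910556424917390130036300 + 57249305520*sqrt(66) / 65010290893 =-18.43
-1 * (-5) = 5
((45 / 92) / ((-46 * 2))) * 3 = -135 / 8464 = -0.02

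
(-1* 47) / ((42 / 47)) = -2209 / 42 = -52.60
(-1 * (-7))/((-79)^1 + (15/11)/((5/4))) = -77/857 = -0.09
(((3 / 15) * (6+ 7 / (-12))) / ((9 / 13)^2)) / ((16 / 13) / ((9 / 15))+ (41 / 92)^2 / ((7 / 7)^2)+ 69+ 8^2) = 60435076 / 3616281207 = 0.02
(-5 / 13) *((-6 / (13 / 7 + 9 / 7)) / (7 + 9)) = 105 / 2288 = 0.05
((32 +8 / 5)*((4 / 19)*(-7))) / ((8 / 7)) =-4116 / 95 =-43.33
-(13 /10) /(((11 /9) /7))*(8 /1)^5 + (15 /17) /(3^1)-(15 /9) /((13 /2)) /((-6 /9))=-2965479366 /12155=-243971.98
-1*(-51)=51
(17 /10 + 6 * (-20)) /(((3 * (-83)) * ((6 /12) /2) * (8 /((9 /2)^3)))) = 287469 /13280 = 21.65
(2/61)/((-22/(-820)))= 820/671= 1.22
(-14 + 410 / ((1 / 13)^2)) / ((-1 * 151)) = -69276 / 151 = -458.78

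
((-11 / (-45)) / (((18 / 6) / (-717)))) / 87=-0.67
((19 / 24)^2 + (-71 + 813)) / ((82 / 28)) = 73031 / 288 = 253.58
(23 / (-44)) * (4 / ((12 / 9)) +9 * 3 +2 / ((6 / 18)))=-207 / 11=-18.82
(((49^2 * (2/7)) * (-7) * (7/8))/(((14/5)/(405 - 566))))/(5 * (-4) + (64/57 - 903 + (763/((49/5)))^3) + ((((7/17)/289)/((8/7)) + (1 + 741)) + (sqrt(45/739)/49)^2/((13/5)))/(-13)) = 162305397753146011455/316394199924631849609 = 0.51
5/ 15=1/ 3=0.33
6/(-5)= -6/5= -1.20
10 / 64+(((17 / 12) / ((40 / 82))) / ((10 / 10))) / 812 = 31147 / 194880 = 0.16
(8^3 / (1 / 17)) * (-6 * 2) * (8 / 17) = -49152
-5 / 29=-0.17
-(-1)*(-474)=-474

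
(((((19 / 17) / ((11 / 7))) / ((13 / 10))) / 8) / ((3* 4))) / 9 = 665 / 1050192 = 0.00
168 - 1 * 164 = 4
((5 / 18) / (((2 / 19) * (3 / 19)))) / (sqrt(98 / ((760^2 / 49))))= 171475 * sqrt(2) / 1323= 183.30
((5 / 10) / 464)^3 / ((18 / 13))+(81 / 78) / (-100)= -48550104959 / 4675195699200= -0.01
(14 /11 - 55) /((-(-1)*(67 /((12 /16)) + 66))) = -1773 /5126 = -0.35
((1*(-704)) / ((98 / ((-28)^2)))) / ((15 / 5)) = -5632 / 3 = -1877.33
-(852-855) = 3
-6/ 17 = -0.35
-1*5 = -5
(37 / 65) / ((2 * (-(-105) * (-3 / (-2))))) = 37 / 20475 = 0.00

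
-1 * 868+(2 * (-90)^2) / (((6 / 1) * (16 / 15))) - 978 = 2741 / 4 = 685.25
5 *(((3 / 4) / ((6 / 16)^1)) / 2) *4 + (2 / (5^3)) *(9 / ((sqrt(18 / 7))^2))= 2507 / 125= 20.06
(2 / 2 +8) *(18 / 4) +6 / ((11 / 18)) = 1107 / 22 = 50.32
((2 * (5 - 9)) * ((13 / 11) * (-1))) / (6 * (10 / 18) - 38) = -3 / 11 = -0.27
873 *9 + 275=8132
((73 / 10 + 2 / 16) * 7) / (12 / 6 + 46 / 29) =60291 / 4160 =14.49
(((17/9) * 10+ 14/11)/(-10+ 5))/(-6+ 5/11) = 1996/2745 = 0.73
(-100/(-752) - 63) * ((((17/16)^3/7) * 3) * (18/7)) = -1567802169/18866176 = -83.10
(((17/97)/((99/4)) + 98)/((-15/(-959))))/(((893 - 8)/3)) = 902574358/42493275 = 21.24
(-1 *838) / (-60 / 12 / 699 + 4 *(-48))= 585762 / 134213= 4.36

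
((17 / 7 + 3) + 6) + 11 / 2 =237 / 14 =16.93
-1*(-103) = 103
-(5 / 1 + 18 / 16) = -49 / 8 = -6.12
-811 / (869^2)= -811 / 755161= -0.00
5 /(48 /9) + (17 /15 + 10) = 2897 /240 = 12.07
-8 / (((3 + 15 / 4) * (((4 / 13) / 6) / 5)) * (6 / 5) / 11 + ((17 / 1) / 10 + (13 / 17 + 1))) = -972400 / 422053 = -2.30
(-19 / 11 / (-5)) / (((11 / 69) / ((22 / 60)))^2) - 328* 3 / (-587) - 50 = -150113063 / 3228500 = -46.50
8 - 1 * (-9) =17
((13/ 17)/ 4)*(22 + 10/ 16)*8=2353/ 68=34.60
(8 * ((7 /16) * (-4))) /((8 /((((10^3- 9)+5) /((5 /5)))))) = -1743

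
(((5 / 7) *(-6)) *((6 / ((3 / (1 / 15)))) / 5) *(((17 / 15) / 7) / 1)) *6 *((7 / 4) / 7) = -34 / 1225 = -0.03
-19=-19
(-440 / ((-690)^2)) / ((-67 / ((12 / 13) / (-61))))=-88 / 421594485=-0.00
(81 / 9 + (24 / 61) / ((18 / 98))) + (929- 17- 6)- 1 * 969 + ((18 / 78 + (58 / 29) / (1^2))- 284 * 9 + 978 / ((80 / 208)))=-747329 / 11895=-62.83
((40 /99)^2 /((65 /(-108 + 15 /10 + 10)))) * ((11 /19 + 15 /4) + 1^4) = -38600 /29887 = -1.29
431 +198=629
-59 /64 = -0.92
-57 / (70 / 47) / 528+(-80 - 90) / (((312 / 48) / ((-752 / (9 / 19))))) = 41520.61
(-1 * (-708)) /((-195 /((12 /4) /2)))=-354 /65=-5.45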